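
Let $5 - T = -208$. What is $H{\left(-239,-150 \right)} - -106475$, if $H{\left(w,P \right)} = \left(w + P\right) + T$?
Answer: $106299$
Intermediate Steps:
$T = 213$ ($T = 5 - -208 = 5 + 208 = 213$)
$H{\left(w,P \right)} = 213 + P + w$ ($H{\left(w,P \right)} = \left(w + P\right) + 213 = \left(P + w\right) + 213 = 213 + P + w$)
$H{\left(-239,-150 \right)} - -106475 = \left(213 - 150 - 239\right) - -106475 = -176 + 106475 = 106299$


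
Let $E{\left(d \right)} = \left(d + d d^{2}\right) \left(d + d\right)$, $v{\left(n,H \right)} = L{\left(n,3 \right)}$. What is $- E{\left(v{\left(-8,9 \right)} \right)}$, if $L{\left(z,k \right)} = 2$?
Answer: $-40$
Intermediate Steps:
$v{\left(n,H \right)} = 2$
$E{\left(d \right)} = 2 d \left(d + d^{3}\right)$ ($E{\left(d \right)} = \left(d + d^{3}\right) 2 d = 2 d \left(d + d^{3}\right)$)
$- E{\left(v{\left(-8,9 \right)} \right)} = - 2 \cdot 2^{2} \left(1 + 2^{2}\right) = - 2 \cdot 4 \left(1 + 4\right) = - 2 \cdot 4 \cdot 5 = \left(-1\right) 40 = -40$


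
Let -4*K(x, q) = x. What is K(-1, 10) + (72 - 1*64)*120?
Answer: 3841/4 ≈ 960.25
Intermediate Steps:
K(x, q) = -x/4
K(-1, 10) + (72 - 1*64)*120 = -¼*(-1) + (72 - 1*64)*120 = ¼ + (72 - 64)*120 = ¼ + 8*120 = ¼ + 960 = 3841/4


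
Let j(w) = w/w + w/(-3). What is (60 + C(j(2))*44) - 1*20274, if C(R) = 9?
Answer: -19818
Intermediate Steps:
j(w) = 1 - w/3 (j(w) = 1 + w*(-⅓) = 1 - w/3)
(60 + C(j(2))*44) - 1*20274 = (60 + 9*44) - 1*20274 = (60 + 396) - 20274 = 456 - 20274 = -19818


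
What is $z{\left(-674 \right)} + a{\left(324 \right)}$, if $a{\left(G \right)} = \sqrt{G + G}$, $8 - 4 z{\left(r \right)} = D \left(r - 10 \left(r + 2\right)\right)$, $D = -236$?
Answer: $356716 + 18 \sqrt{2} \approx 3.5674 \cdot 10^{5}$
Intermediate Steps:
$z{\left(r \right)} = -1178 - 531 r$ ($z{\left(r \right)} = 2 - \frac{\left(-236\right) \left(r - 10 \left(r + 2\right)\right)}{4} = 2 - \frac{\left(-236\right) \left(r - 10 \left(2 + r\right)\right)}{4} = 2 - \frac{\left(-236\right) \left(r - \left(20 + 10 r\right)\right)}{4} = 2 - \frac{\left(-236\right) \left(-20 - 9 r\right)}{4} = 2 - \frac{4720 + 2124 r}{4} = 2 - \left(1180 + 531 r\right) = -1178 - 531 r$)
$a{\left(G \right)} = \sqrt{2} \sqrt{G}$ ($a{\left(G \right)} = \sqrt{2 G} = \sqrt{2} \sqrt{G}$)
$z{\left(-674 \right)} + a{\left(324 \right)} = \left(-1178 - -357894\right) + \sqrt{2} \sqrt{324} = \left(-1178 + 357894\right) + \sqrt{2} \cdot 18 = 356716 + 18 \sqrt{2}$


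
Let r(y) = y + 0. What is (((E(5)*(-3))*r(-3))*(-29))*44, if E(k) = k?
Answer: -57420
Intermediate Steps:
r(y) = y
(((E(5)*(-3))*r(-3))*(-29))*44 = (((5*(-3))*(-3))*(-29))*44 = (-15*(-3)*(-29))*44 = (45*(-29))*44 = -1305*44 = -57420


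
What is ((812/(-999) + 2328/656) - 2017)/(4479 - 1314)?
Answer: -165004481/259270470 ≈ -0.63642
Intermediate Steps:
((812/(-999) + 2328/656) - 2017)/(4479 - 1314) = ((812*(-1/999) + 2328*(1/656)) - 2017)/3165 = ((-812/999 + 291/82) - 2017)*(1/3165) = (224125/81918 - 2017)*(1/3165) = -165004481/81918*1/3165 = -165004481/259270470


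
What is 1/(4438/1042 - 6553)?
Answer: -521/3411894 ≈ -0.00015270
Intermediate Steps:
1/(4438/1042 - 6553) = 1/(4438*(1/1042) - 6553) = 1/(2219/521 - 6553) = 1/(-3411894/521) = -521/3411894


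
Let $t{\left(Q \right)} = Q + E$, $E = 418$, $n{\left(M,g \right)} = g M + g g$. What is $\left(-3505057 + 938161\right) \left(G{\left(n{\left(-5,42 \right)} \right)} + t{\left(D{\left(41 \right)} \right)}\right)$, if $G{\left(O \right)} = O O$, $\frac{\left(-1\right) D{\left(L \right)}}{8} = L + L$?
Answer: $-6198227299488$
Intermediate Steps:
$D{\left(L \right)} = - 16 L$ ($D{\left(L \right)} = - 8 \left(L + L\right) = - 8 \cdot 2 L = - 16 L$)
$n{\left(M,g \right)} = g^{2} + M g$ ($n{\left(M,g \right)} = M g + g^{2} = g^{2} + M g$)
$G{\left(O \right)} = O^{2}$
$t{\left(Q \right)} = 418 + Q$ ($t{\left(Q \right)} = Q + 418 = 418 + Q$)
$\left(-3505057 + 938161\right) \left(G{\left(n{\left(-5,42 \right)} \right)} + t{\left(D{\left(41 \right)} \right)}\right) = \left(-3505057 + 938161\right) \left(\left(42 \left(-5 + 42\right)\right)^{2} + \left(418 - 656\right)\right) = - 2566896 \left(\left(42 \cdot 37\right)^{2} + \left(418 - 656\right)\right) = - 2566896 \left(1554^{2} - 238\right) = - 2566896 \left(2414916 - 238\right) = \left(-2566896\right) 2414678 = -6198227299488$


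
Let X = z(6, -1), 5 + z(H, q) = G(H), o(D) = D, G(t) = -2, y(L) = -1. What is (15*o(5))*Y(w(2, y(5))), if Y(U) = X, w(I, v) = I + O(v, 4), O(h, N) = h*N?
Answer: -525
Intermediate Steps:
O(h, N) = N*h
z(H, q) = -7 (z(H, q) = -5 - 2 = -7)
w(I, v) = I + 4*v
X = -7
Y(U) = -7
(15*o(5))*Y(w(2, y(5))) = (15*5)*(-7) = 75*(-7) = -525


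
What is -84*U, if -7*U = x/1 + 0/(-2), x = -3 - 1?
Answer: -48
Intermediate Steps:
x = -4
U = 4/7 (U = -(-4/1 + 0/(-2))/7 = -(-4*1 + 0*(-1/2))/7 = -(-4 + 0)/7 = -1/7*(-4) = 4/7 ≈ 0.57143)
-84*U = -84*4/7 = -48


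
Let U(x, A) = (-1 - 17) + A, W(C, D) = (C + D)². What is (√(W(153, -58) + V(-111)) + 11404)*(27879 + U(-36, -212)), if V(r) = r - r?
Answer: 317935851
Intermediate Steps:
V(r) = 0
U(x, A) = -18 + A
(√(W(153, -58) + V(-111)) + 11404)*(27879 + U(-36, -212)) = (√((153 - 58)² + 0) + 11404)*(27879 + (-18 - 212)) = (√(95² + 0) + 11404)*(27879 - 230) = (√(9025 + 0) + 11404)*27649 = (√9025 + 11404)*27649 = (95 + 11404)*27649 = 11499*27649 = 317935851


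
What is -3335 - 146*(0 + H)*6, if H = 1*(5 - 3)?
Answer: -5087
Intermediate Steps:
H = 2 (H = 1*2 = 2)
-3335 - 146*(0 + H)*6 = -3335 - 146*(0 + 2)*6 = -3335 - 146*2*6 = -3335 - 146*12 = -3335 - 1*1752 = -3335 - 1752 = -5087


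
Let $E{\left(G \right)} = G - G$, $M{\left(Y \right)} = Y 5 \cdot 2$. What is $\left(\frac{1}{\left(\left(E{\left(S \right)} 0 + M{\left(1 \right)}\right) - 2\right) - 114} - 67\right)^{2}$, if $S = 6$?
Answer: $\frac{50452609}{11236} \approx 4490.3$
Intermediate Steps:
$M{\left(Y \right)} = 10 Y$ ($M{\left(Y \right)} = 5 Y 2 = 10 Y$)
$E{\left(G \right)} = 0$
$\left(\frac{1}{\left(\left(E{\left(S \right)} 0 + M{\left(1 \right)}\right) - 2\right) - 114} - 67\right)^{2} = \left(\frac{1}{\left(\left(0 \cdot 0 + 10 \cdot 1\right) - 2\right) - 114} - 67\right)^{2} = \left(\frac{1}{\left(\left(0 + 10\right) - 2\right) - 114} - 67\right)^{2} = \left(\frac{1}{\left(10 - 2\right) - 114} - 67\right)^{2} = \left(\frac{1}{8 - 114} - 67\right)^{2} = \left(\frac{1}{-106} - 67\right)^{2} = \left(- \frac{1}{106} - 67\right)^{2} = \left(- \frac{7103}{106}\right)^{2} = \frac{50452609}{11236}$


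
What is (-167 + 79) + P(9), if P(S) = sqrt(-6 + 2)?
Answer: -88 + 2*I ≈ -88.0 + 2.0*I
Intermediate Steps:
P(S) = 2*I (P(S) = sqrt(-4) = 2*I)
(-167 + 79) + P(9) = (-167 + 79) + 2*I = -88 + 2*I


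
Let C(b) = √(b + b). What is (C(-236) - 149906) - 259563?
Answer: -409469 + 2*I*√118 ≈ -4.0947e+5 + 21.726*I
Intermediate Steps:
C(b) = √2*√b (C(b) = √(2*b) = √2*√b)
(C(-236) - 149906) - 259563 = (√2*√(-236) - 149906) - 259563 = (√2*(2*I*√59) - 149906) - 259563 = (2*I*√118 - 149906) - 259563 = (-149906 + 2*I*√118) - 259563 = -409469 + 2*I*√118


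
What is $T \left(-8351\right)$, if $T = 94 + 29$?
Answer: $-1027173$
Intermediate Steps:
$T = 123$
$T \left(-8351\right) = 123 \left(-8351\right) = -1027173$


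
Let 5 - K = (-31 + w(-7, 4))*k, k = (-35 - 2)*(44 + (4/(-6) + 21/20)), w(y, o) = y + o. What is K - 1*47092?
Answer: -3087637/30 ≈ -1.0292e+5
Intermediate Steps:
w(y, o) = o + y
k = -98531/60 (k = -37*(44 + (4*(-⅙) + 21*(1/20))) = -37*(44 + (-⅔ + 21/20)) = -37*(44 + 23/60) = -37*2663/60 = -98531/60 ≈ -1642.2)
K = -1674877/30 (K = 5 - (-31 + (4 - 7))*(-98531)/60 = 5 - (-31 - 3)*(-98531)/60 = 5 - (-34)*(-98531)/60 = 5 - 1*1675027/30 = 5 - 1675027/30 = -1674877/30 ≈ -55829.)
K - 1*47092 = -1674877/30 - 1*47092 = -1674877/30 - 47092 = -3087637/30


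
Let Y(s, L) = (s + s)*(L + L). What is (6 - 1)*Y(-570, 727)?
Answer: -8287800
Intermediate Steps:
Y(s, L) = 4*L*s (Y(s, L) = (2*s)*(2*L) = 4*L*s)
(6 - 1)*Y(-570, 727) = (6 - 1)*(4*727*(-570)) = 5*(-1657560) = -8287800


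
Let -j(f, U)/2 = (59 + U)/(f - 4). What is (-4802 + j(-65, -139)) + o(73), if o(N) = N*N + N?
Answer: 41240/69 ≈ 597.68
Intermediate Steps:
o(N) = N + N**2 (o(N) = N**2 + N = N + N**2)
j(f, U) = -2*(59 + U)/(-4 + f) (j(f, U) = -2*(59 + U)/(f - 4) = -2*(59 + U)/(-4 + f))
(-4802 + j(-65, -139)) + o(73) = (-4802 + 2*(-59 - 1*(-139))/(-4 - 65)) + 73*(1 + 73) = (-4802 + 2*(-59 + 139)/(-69)) + 73*74 = (-4802 + 2*(-1/69)*80) + 5402 = (-4802 - 160/69) + 5402 = -331498/69 + 5402 = 41240/69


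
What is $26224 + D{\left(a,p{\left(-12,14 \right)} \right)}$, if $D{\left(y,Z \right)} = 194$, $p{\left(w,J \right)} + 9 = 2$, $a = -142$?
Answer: $26418$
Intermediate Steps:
$p{\left(w,J \right)} = -7$ ($p{\left(w,J \right)} = -9 + 2 = -7$)
$26224 + D{\left(a,p{\left(-12,14 \right)} \right)} = 26224 + 194 = 26418$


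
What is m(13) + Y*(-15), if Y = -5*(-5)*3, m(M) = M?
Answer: -1112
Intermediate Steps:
Y = 75 (Y = 25*3 = 75)
m(13) + Y*(-15) = 13 + 75*(-15) = 13 - 1125 = -1112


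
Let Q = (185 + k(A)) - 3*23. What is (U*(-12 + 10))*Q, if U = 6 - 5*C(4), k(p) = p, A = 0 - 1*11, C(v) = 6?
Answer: 5040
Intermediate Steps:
A = -11 (A = 0 - 11 = -11)
Q = 105 (Q = (185 - 11) - 3*23 = 174 - 69 = 105)
U = -24 (U = 6 - 5*6 = 6 - 30 = -24)
(U*(-12 + 10))*Q = -24*(-12 + 10)*105 = -24*(-2)*105 = 48*105 = 5040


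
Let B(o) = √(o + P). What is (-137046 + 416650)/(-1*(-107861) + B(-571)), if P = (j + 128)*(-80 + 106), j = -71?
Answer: 15079183522/5816997205 - 139802*√911/5816997205 ≈ 2.5915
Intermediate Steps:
P = 1482 (P = (-71 + 128)*(-80 + 106) = 57*26 = 1482)
B(o) = √(1482 + o) (B(o) = √(o + 1482) = √(1482 + o))
(-137046 + 416650)/(-1*(-107861) + B(-571)) = (-137046 + 416650)/(-1*(-107861) + √(1482 - 571)) = 279604/(107861 + √911)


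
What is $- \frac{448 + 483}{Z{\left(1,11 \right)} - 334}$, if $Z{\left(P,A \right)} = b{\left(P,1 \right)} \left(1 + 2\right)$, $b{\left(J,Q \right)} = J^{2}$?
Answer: $\frac{931}{331} \approx 2.8127$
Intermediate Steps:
$Z{\left(P,A \right)} = 3 P^{2}$ ($Z{\left(P,A \right)} = P^{2} \left(1 + 2\right) = P^{2} \cdot 3 = 3 P^{2}$)
$- \frac{448 + 483}{Z{\left(1,11 \right)} - 334} = - \frac{448 + 483}{3 \cdot 1^{2} - 334} = - \frac{931}{3 \cdot 1 - 334} = - \frac{931}{3 - 334} = - \frac{931}{-331} = - \frac{931 \left(-1\right)}{331} = \left(-1\right) \left(- \frac{931}{331}\right) = \frac{931}{331}$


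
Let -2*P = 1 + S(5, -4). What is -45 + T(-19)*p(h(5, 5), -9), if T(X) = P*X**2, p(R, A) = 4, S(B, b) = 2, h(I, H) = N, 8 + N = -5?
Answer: -2211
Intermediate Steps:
N = -13 (N = -8 - 5 = -13)
h(I, H) = -13
P = -3/2 (P = -(1 + 2)/2 = -1/2*3 = -3/2 ≈ -1.5000)
T(X) = -3*X**2/2
-45 + T(-19)*p(h(5, 5), -9) = -45 - 3/2*(-19)**2*4 = -45 - 3/2*361*4 = -45 - 1083/2*4 = -45 - 2166 = -2211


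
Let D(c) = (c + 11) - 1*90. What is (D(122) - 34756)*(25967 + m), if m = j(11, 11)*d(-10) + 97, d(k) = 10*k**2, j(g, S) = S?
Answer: -1286602632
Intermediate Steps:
m = 11097 (m = 11*(10*(-10)**2) + 97 = 11*(10*100) + 97 = 11*1000 + 97 = 11000 + 97 = 11097)
D(c) = -79 + c (D(c) = (11 + c) - 90 = -79 + c)
(D(122) - 34756)*(25967 + m) = ((-79 + 122) - 34756)*(25967 + 11097) = (43 - 34756)*37064 = -34713*37064 = -1286602632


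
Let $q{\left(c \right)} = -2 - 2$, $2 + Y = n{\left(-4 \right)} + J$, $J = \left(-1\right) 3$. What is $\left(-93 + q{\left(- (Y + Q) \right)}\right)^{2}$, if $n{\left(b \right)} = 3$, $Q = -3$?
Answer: $9409$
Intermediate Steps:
$J = -3$
$Y = -2$ ($Y = -2 + \left(3 - 3\right) = -2 + 0 = -2$)
$q{\left(c \right)} = -4$ ($q{\left(c \right)} = -2 - 2 = -4$)
$\left(-93 + q{\left(- (Y + Q) \right)}\right)^{2} = \left(-93 - 4\right)^{2} = \left(-97\right)^{2} = 9409$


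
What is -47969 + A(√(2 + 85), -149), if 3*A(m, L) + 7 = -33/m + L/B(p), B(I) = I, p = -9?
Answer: -1295077/27 - 11*√87/87 ≈ -47967.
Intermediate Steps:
A(m, L) = -7/3 - 11/m - L/27 (A(m, L) = -7/3 + (-33/m + L/(-9))/3 = -7/3 + (-33/m + L*(-⅑))/3 = -7/3 + (-33/m - L/9)/3 = -7/3 + (-11/m - L/27) = -7/3 - 11/m - L/27)
-47969 + A(√(2 + 85), -149) = -47969 + (-297 + √(2 + 85)*(-63 - 1*(-149)))/(27*(√(2 + 85))) = -47969 + (-297 + √87*(-63 + 149))/(27*(√87)) = -47969 + (√87/87)*(-297 + √87*86)/27 = -47969 + (√87/87)*(-297 + 86*√87)/27 = -47969 + √87*(-297 + 86*√87)/2349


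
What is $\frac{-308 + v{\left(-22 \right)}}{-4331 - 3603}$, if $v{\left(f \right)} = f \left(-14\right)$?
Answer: $0$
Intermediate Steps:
$v{\left(f \right)} = - 14 f$
$\frac{-308 + v{\left(-22 \right)}}{-4331 - 3603} = \frac{-308 - -308}{-4331 - 3603} = \frac{-308 + 308}{-7934} = 0 \left(- \frac{1}{7934}\right) = 0$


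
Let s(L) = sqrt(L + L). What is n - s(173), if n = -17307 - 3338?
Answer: -20645 - sqrt(346) ≈ -20664.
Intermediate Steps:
n = -20645
s(L) = sqrt(2)*sqrt(L) (s(L) = sqrt(2*L) = sqrt(2)*sqrt(L))
n - s(173) = -20645 - sqrt(2)*sqrt(173) = -20645 - sqrt(346)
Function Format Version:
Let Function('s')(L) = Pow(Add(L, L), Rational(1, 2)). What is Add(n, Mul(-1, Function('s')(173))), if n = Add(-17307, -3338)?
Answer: Add(-20645, Mul(-1, Pow(346, Rational(1, 2)))) ≈ -20664.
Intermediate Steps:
n = -20645
Function('s')(L) = Mul(Pow(2, Rational(1, 2)), Pow(L, Rational(1, 2))) (Function('s')(L) = Pow(Mul(2, L), Rational(1, 2)) = Mul(Pow(2, Rational(1, 2)), Pow(L, Rational(1, 2))))
Add(n, Mul(-1, Function('s')(173))) = Add(-20645, Mul(-1, Mul(Pow(2, Rational(1, 2)), Pow(173, Rational(1, 2))))) = Add(-20645, Mul(-1, Pow(346, Rational(1, 2))))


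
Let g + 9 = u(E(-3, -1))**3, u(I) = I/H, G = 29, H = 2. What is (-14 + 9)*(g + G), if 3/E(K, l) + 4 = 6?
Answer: -6535/64 ≈ -102.11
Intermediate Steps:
E(K, l) = 3/2 (E(K, l) = 3/(-4 + 6) = 3/2)
u(I) = I/2
g = -549/64 (g = -9 + ((1/2)*(3/2))**3 = -9 + (3/4)**3 = -9 + 27/64 = -549/64 ≈ -8.5781)
(-14 + 9)*(g + G) = (-14 + 9)*(-549/64 + 29) = -5*1307/64 = -6535/64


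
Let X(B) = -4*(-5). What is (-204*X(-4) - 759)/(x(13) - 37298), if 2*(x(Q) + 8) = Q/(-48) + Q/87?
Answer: 13471776/103860073 ≈ 0.12971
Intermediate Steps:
X(B) = 20
x(Q) = -8 - 13*Q/2784 (x(Q) = -8 + (Q/(-48) + Q/87)/2 = -8 + (Q*(-1/48) + Q*(1/87))/2 = -8 + (-Q/48 + Q/87)/2 = -8 + (-13*Q/1392)/2 = -8 - 13*Q/2784)
(-204*X(-4) - 759)/(x(13) - 37298) = (-204*20 - 759)/((-8 - 13/2784*13) - 37298) = (-4080 - 759)/((-8 - 169/2784) - 37298) = -4839/(-22441/2784 - 37298) = -4839/(-103860073/2784) = -4839*(-2784/103860073) = 13471776/103860073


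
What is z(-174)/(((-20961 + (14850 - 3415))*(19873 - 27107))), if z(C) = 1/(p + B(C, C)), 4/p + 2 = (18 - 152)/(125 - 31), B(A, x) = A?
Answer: -161/1943430390968 ≈ -8.2843e-11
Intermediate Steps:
p = -188/161 (p = 4/(-2 + (18 - 152)/(125 - 31)) = 4/(-2 - 134/94) = 4/(-2 - 134*1/94) = 4/(-2 - 67/47) = 4/(-161/47) = 4*(-47/161) = -188/161 ≈ -1.1677)
z(C) = 1/(-188/161 + C)
z(-174)/(((-20961 + (14850 - 3415))*(19873 - 27107))) = (161/(-188 + 161*(-174)))/(((-20961 + (14850 - 3415))*(19873 - 27107))) = (161/(-188 - 28014))/(((-20961 + 11435)*(-7234))) = (161/(-28202))/((-9526*(-7234))) = (161*(-1/28202))/68911084 = -161/28202*1/68911084 = -161/1943430390968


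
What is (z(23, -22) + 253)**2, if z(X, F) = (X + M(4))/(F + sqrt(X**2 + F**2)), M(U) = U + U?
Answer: 18096334854/279841 + 8340178*sqrt(1013)/279841 ≈ 65615.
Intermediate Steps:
M(U) = 2*U
z(X, F) = (8 + X)/(F + sqrt(F**2 + X**2)) (z(X, F) = (X + 2*4)/(F + sqrt(X**2 + F**2)) = (X + 8)/(F + sqrt(F**2 + X**2)) = (8 + X)/(F + sqrt(F**2 + X**2)))
(z(23, -22) + 253)**2 = ((8 + 23)/(-22 + sqrt((-22)**2 + 23**2)) + 253)**2 = (31/(-22 + sqrt(484 + 529)) + 253)**2 = (31/(-22 + sqrt(1013)) + 253)**2 = (253 + 31/(-22 + sqrt(1013)))**2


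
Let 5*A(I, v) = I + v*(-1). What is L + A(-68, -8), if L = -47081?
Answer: -47093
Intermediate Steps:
A(I, v) = -v/5 + I/5 (A(I, v) = (I + v*(-1))/5 = (I - v)/5 = -v/5 + I/5)
L + A(-68, -8) = -47081 + (-⅕*(-8) + (⅕)*(-68)) = -47081 + (8/5 - 68/5) = -47081 - 12 = -47093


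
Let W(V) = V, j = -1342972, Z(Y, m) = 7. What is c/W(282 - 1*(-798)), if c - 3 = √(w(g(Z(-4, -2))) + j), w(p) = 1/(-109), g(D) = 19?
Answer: 1/360 + I*√15955850441/117720 ≈ 0.0027778 + 1.073*I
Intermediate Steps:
w(p) = -1/109
c = 3 + I*√15955850441/109 (c = 3 + √(-1/109 - 1342972) = 3 + √(-146383949/109) = 3 + I*√15955850441/109 ≈ 3.0 + 1158.9*I)
c/W(282 - 1*(-798)) = (3 + I*√15955850441/109)/(282 - 1*(-798)) = (3 + I*√15955850441/109)/(282 + 798) = (3 + I*√15955850441/109)/1080 = (3 + I*√15955850441/109)*(1/1080) = 1/360 + I*√15955850441/117720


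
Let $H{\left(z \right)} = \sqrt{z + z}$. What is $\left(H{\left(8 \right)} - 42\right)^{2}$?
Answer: $1444$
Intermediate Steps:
$H{\left(z \right)} = \sqrt{2} \sqrt{z}$ ($H{\left(z \right)} = \sqrt{2 z} = \sqrt{2} \sqrt{z}$)
$\left(H{\left(8 \right)} - 42\right)^{2} = \left(\sqrt{2} \sqrt{8} - 42\right)^{2} = \left(\sqrt{2} \cdot 2 \sqrt{2} - 42\right)^{2} = \left(4 - 42\right)^{2} = \left(-38\right)^{2} = 1444$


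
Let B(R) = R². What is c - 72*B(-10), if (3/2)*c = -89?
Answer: -21778/3 ≈ -7259.3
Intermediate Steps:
c = -178/3 (c = (⅔)*(-89) = -178/3 ≈ -59.333)
c - 72*B(-10) = -178/3 - 72*(-10)² = -178/3 - 72*100 = -178/3 - 7200 = -21778/3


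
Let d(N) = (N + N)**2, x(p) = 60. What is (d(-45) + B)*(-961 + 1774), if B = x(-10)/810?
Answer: 59268242/9 ≈ 6.5854e+6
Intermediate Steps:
d(N) = 4*N**2 (d(N) = (2*N)**2 = 4*N**2)
B = 2/27 (B = 60/810 = 60*(1/810) = 2/27 ≈ 0.074074)
(d(-45) + B)*(-961 + 1774) = (4*(-45)**2 + 2/27)*(-961 + 1774) = (4*2025 + 2/27)*813 = (8100 + 2/27)*813 = (218702/27)*813 = 59268242/9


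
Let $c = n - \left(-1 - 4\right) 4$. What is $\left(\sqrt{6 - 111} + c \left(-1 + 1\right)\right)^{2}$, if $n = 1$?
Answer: $-105$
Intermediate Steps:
$c = 21$ ($c = 1 - \left(-1 - 4\right) 4 = 1 - \left(-5\right) 4 = 1 - -20 = 1 + 20 = 21$)
$\left(\sqrt{6 - 111} + c \left(-1 + 1\right)\right)^{2} = \left(\sqrt{6 - 111} + 21 \left(-1 + 1\right)\right)^{2} = \left(\sqrt{-105} + 21 \cdot 0\right)^{2} = \left(i \sqrt{105} + 0\right)^{2} = \left(i \sqrt{105}\right)^{2} = -105$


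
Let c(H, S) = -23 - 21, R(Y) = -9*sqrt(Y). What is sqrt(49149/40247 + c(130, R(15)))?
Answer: I*sqrt(69294024593)/40247 ≈ 6.5406*I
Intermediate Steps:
c(H, S) = -44
sqrt(49149/40247 + c(130, R(15))) = sqrt(49149/40247 - 44) = sqrt(-1721719/40247) = I*sqrt(69294024593)/40247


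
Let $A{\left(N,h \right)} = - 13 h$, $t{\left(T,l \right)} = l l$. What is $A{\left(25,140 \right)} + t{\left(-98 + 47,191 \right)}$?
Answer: $34661$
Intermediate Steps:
$t{\left(T,l \right)} = l^{2}$
$A{\left(25,140 \right)} + t{\left(-98 + 47,191 \right)} = \left(-13\right) 140 + 191^{2} = -1820 + 36481 = 34661$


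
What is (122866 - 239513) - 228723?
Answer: -345370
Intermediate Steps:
(122866 - 239513) - 228723 = -116647 - 228723 = -345370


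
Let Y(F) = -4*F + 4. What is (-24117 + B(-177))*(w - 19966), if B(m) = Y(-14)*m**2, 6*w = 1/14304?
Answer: -1059908342526803/28608 ≈ -3.7049e+10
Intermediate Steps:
Y(F) = 4 - 4*F
w = 1/85824 (w = (1/6)/14304 = (1/6)*(1/14304) = 1/85824 ≈ 1.1652e-5)
B(m) = 60*m**2 (B(m) = (4 - 4*(-14))*m**2 = (4 + 56)*m**2 = 60*m**2)
(-24117 + B(-177))*(w - 19966) = (-24117 + 60*(-177)**2)*(1/85824 - 19966) = (-24117 + 60*31329)*(-1713561983/85824) = (-24117 + 1879740)*(-1713561983/85824) = 1855623*(-1713561983/85824) = -1059908342526803/28608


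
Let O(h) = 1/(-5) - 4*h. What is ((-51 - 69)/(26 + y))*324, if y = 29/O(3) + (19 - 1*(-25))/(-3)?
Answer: -7115040/1639 ≈ -4341.1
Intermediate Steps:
O(h) = -1/5 - 4*h
y = -3119/183 (y = 29/(-1/5 - 4*3) + (19 - 1*(-25))/(-3) = 29/(-1/5 - 12) + (19 + 25)*(-1/3) = 29/(-61/5) + 44*(-1/3) = 29*(-5/61) - 44/3 = -145/61 - 44/3 = -3119/183 ≈ -17.044)
((-51 - 69)/(26 + y))*324 = ((-51 - 69)/(26 - 3119/183))*324 = -120/1639/183*324 = -120*183/1639*324 = -21960/1639*324 = -7115040/1639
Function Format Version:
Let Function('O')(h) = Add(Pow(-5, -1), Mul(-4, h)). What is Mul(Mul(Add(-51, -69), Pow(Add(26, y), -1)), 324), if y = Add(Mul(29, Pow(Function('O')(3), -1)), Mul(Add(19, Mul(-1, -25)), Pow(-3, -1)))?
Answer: Rational(-7115040, 1639) ≈ -4341.1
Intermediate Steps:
Function('O')(h) = Add(Rational(-1, 5), Mul(-4, h))
y = Rational(-3119, 183) (y = Add(Mul(29, Pow(Add(Rational(-1, 5), Mul(-4, 3)), -1)), Mul(Add(19, Mul(-1, -25)), Pow(-3, -1))) = Add(Mul(29, Pow(Add(Rational(-1, 5), -12), -1)), Mul(Add(19, 25), Rational(-1, 3))) = Add(Mul(29, Pow(Rational(-61, 5), -1)), Mul(44, Rational(-1, 3))) = Add(Mul(29, Rational(-5, 61)), Rational(-44, 3)) = Add(Rational(-145, 61), Rational(-44, 3)) = Rational(-3119, 183) ≈ -17.044)
Mul(Mul(Add(-51, -69), Pow(Add(26, y), -1)), 324) = Mul(Mul(Add(-51, -69), Pow(Add(26, Rational(-3119, 183)), -1)), 324) = Mul(Mul(-120, Pow(Rational(1639, 183), -1)), 324) = Mul(Mul(-120, Rational(183, 1639)), 324) = Mul(Rational(-21960, 1639), 324) = Rational(-7115040, 1639)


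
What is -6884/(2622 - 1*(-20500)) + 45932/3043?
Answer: 520545846/35180123 ≈ 14.797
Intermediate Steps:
-6884/(2622 - 1*(-20500)) + 45932/3043 = -6884/(2622 + 20500) + 45932*(1/3043) = -6884/23122 + 45932/3043 = -6884*1/23122 + 45932/3043 = -3442/11561 + 45932/3043 = 520545846/35180123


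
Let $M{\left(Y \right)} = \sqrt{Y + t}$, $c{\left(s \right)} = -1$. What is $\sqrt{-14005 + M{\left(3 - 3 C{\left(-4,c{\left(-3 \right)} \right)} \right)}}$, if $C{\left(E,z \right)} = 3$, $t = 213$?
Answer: $\sqrt{-14005 + 3 \sqrt{23}} \approx 118.28 i$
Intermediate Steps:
$M{\left(Y \right)} = \sqrt{213 + Y}$ ($M{\left(Y \right)} = \sqrt{Y + 213} = \sqrt{213 + Y}$)
$\sqrt{-14005 + M{\left(3 - 3 C{\left(-4,c{\left(-3 \right)} \right)} \right)}} = \sqrt{-14005 + \sqrt{213 + \left(3 - 9\right)}} = \sqrt{-14005 + \sqrt{213 - 6}} = \sqrt{-14005 + \sqrt{207}} = \sqrt{-14005 + 3 \sqrt{23}}$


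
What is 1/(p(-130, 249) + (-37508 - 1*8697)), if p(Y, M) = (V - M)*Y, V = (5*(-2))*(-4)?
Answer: -1/19035 ≈ -5.2535e-5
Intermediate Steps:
V = 40 (V = -10*(-4) = 40)
p(Y, M) = Y*(40 - M) (p(Y, M) = (40 - M)*Y = Y*(40 - M))
1/(p(-130, 249) + (-37508 - 1*8697)) = 1/(-130*(40 - 1*249) + (-37508 - 1*8697)) = 1/(-130*(40 - 249) + (-37508 - 8697)) = 1/(-130*(-209) - 46205) = 1/(27170 - 46205) = 1/(-19035) = -1/19035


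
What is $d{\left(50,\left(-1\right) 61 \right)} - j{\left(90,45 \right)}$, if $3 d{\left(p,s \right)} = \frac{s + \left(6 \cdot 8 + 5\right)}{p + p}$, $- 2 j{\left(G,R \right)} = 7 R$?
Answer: $\frac{23621}{150} \approx 157.47$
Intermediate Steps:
$j{\left(G,R \right)} = - \frac{7 R}{2}$
$d{\left(p,s \right)} = \frac{53 + s}{6 p}$ ($d{\left(p,s \right)} = \frac{\left(s + \left(6 \cdot 8 + 5\right)\right) \frac{1}{p + p}}{3} = \frac{\left(s + \left(48 + 5\right)\right) \frac{1}{2 p}}{3} = \frac{\left(s + 53\right) \frac{1}{2 p}}{3} = \frac{\left(53 + s\right) \frac{1}{2 p}}{3} = \frac{\frac{1}{2} \frac{1}{p} \left(53 + s\right)}{3} = \frac{53 + s}{6 p}$)
$d{\left(50,\left(-1\right) 61 \right)} - j{\left(90,45 \right)} = \frac{53 - 61}{6 \cdot 50} - \left(- \frac{7}{2}\right) 45 = \frac{1}{6} \cdot \frac{1}{50} \left(53 - 61\right) - - \frac{315}{2} = \frac{1}{6} \cdot \frac{1}{50} \left(-8\right) + \frac{315}{2} = - \frac{2}{75} + \frac{315}{2} = \frac{23621}{150}$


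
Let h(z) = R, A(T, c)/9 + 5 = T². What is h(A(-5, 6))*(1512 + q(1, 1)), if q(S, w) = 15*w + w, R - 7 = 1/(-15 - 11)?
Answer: 138284/13 ≈ 10637.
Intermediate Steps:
R = 181/26 (R = 7 + 1/(-15 - 11) = 7 + 1/(-26) = 7 - 1/26 = 181/26 ≈ 6.9615)
A(T, c) = -45 + 9*T²
h(z) = 181/26
q(S, w) = 16*w
h(A(-5, 6))*(1512 + q(1, 1)) = 181*(1512 + 16*1)/26 = 181*(1512 + 16)/26 = (181/26)*1528 = 138284/13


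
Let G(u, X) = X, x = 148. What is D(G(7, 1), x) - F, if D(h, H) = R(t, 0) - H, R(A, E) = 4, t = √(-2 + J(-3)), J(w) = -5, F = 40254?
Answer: -40398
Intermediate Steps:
t = I*√7 (t = √(-2 - 5) = √(-7) = I*√7 ≈ 2.6458*I)
D(h, H) = 4 - H
D(G(7, 1), x) - F = (4 - 1*148) - 1*40254 = (4 - 148) - 40254 = -144 - 40254 = -40398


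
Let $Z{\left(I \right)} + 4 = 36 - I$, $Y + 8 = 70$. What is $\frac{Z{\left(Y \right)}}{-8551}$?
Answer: $\frac{30}{8551} \approx 0.0035084$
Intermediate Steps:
$Y = 62$ ($Y = -8 + 70 = 62$)
$Z{\left(I \right)} = 32 - I$ ($Z{\left(I \right)} = -4 - \left(-36 + I\right) = 32 - I$)
$\frac{Z{\left(Y \right)}}{-8551} = \frac{32 - 62}{-8551} = \left(32 - 62\right) \left(- \frac{1}{8551}\right) = \left(-30\right) \left(- \frac{1}{8551}\right) = \frac{30}{8551}$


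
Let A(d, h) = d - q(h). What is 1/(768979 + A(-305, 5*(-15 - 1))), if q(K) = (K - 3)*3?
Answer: 1/768923 ≈ 1.3005e-6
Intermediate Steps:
q(K) = -9 + 3*K (q(K) = (-3 + K)*3 = -9 + 3*K)
A(d, h) = 9 + d - 3*h (A(d, h) = d - (-9 + 3*h) = d + (9 - 3*h) = 9 + d - 3*h)
1/(768979 + A(-305, 5*(-15 - 1))) = 1/(768979 + (9 - 305 - 15*(-15 - 1))) = 1/(768979 + (9 - 305 - 15*(-16))) = 1/(768979 + (9 - 305 - 3*(-80))) = 1/(768979 + (9 - 305 + 240)) = 1/(768979 - 56) = 1/768923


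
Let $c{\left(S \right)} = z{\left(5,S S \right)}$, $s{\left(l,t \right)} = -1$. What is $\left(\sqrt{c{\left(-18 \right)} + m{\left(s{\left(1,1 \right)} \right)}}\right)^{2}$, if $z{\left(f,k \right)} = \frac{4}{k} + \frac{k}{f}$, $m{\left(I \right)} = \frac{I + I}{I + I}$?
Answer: $\frac{26654}{405} \approx 65.812$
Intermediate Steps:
$m{\left(I \right)} = 1$ ($m{\left(I \right)} = \frac{2 I}{2 I} = 2 I \frac{1}{2 I} = 1$)
$c{\left(S \right)} = \frac{4}{S^{2}} + \frac{S^{2}}{5}$ ($c{\left(S \right)} = \frac{4}{S S} + \frac{S S}{5} = \frac{4}{S^{2}} + S^{2} \cdot \frac{1}{5} = \frac{4}{S^{2}} + \frac{S^{2}}{5}$)
$\left(\sqrt{c{\left(-18 \right)} + m{\left(s{\left(1,1 \right)} \right)}}\right)^{2} = \left(\sqrt{\frac{20 + \left(-18\right)^{4}}{5 \cdot 324} + 1}\right)^{2} = \left(\sqrt{\frac{1}{5} \cdot \frac{1}{324} \left(20 + 104976\right) + 1}\right)^{2} = \left(\sqrt{\frac{1}{5} \cdot \frac{1}{324} \cdot 104996 + 1}\right)^{2} = \left(\sqrt{\frac{26249}{405} + 1}\right)^{2} = \left(\sqrt{\frac{26654}{405}}\right)^{2} = \left(\frac{\sqrt{133270}}{45}\right)^{2} = \frac{26654}{405}$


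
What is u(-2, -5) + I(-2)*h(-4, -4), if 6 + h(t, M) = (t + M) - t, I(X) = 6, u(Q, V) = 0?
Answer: -60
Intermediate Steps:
h(t, M) = -6 + M (h(t, M) = -6 + ((t + M) - t) = -6 + ((M + t) - t) = -6 + M)
u(-2, -5) + I(-2)*h(-4, -4) = 0 + 6*(-6 - 4) = 0 + 6*(-10) = 0 - 60 = -60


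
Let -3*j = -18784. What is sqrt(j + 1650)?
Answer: sqrt(71202)/3 ≈ 88.946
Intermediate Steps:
j = 18784/3 (j = -1/3*(-18784) = 18784/3 ≈ 6261.3)
sqrt(j + 1650) = sqrt(18784/3 + 1650) = sqrt(23734/3) = sqrt(71202)/3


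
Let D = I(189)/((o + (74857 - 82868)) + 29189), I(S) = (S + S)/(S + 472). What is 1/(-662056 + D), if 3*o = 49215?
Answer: -3548909/2349576496850 ≈ -1.5104e-6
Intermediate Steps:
o = 16405 (o = (1/3)*49215 = 16405)
I(S) = 2*S/(472 + S) (I(S) = (2*S)/(472 + S) = 2*S/(472 + S))
D = 54/3548909 (D = (2*189/(472 + 189))/((16405 + (74857 - 82868)) + 29189) = (2*189/661)/((16405 - 8011) + 29189) = (2*189*(1/661))/(8394 + 29189) = (378/661)/37583 = (378/661)*(1/37583) = 54/3548909 ≈ 1.5216e-5)
1/(-662056 + D) = 1/(-662056 + 54/3548909) = 1/(-2349576496850/3548909) = -3548909/2349576496850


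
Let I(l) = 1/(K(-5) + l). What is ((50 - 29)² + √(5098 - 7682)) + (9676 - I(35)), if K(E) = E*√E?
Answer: 2731583/270 + 2*I*√646 - I*√5/270 ≈ 10117.0 + 50.825*I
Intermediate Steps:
K(E) = E^(3/2)
I(l) = 1/(l - 5*I*√5) (I(l) = 1/((-5)^(3/2) + l) = 1/(-5*I*√5 + l) = 1/(l - 5*I*√5))
((50 - 29)² + √(5098 - 7682)) + (9676 - I(35)) = ((50 - 29)² + √(5098 - 7682)) + (9676 - 1/(35 - 5*I*√5)) = (21² + √(-2584)) + (9676 - 1/(35 - 5*I*√5)) = (441 + 2*I*√646) + (9676 - 1/(35 - 5*I*√5)) = 10117 - 1/(35 - 5*I*√5) + 2*I*√646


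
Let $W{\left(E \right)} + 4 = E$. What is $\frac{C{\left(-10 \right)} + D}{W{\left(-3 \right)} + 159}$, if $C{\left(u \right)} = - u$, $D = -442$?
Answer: $- \frac{54}{19} \approx -2.8421$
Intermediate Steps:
$W{\left(E \right)} = -4 + E$
$\frac{C{\left(-10 \right)} + D}{W{\left(-3 \right)} + 159} = \frac{\left(-1\right) \left(-10\right) - 442}{\left(-4 - 3\right) + 159} = \frac{10 - 442}{-7 + 159} = - \frac{432}{152} = \left(-432\right) \frac{1}{152} = - \frac{54}{19}$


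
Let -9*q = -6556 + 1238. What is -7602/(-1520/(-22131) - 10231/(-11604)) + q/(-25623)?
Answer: -21438335685934894/2680096336047 ≈ -7999.1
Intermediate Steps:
q = 5318/9 (q = -(-6556 + 1238)/9 = -1/9*(-5318) = 5318/9 ≈ 590.89)
-7602/(-1520/(-22131) - 10231/(-11604)) + q/(-25623) = -7602/(-1520/(-22131) - 10231/(-11604)) + (5318/9)/(-25623) = -7602/(-1520*(-1/22131) - 10231*(-1/11604)) + (5318/9)*(-1/25623) = -7602/(1520/22131 + 10231/11604) - 5318/230607 = -7602/81353447/85602708 - 5318/230607 = -7602*85602708/81353447 - 5318/230607 = -92964540888/11621921 - 5318/230607 = -21438335685934894/2680096336047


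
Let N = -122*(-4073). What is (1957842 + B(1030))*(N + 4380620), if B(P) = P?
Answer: 9554449110672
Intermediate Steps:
N = 496906
(1957842 + B(1030))*(N + 4380620) = (1957842 + 1030)*(496906 + 4380620) = 1958872*4877526 = 9554449110672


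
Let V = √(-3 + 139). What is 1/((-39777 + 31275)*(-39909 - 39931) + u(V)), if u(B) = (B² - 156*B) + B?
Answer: 84849977/57596148774795807 + 155*√34/230384595099183228 ≈ 1.4732e-9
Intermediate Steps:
V = 2*√34 (V = √136 = 2*√34 ≈ 11.662)
u(B) = B² - 155*B
1/((-39777 + 31275)*(-39909 - 39931) + u(V)) = 1/((-39777 + 31275)*(-39909 - 39931) + (2*√34)*(-155 + 2*√34)) = 1/(-8502*(-79840) + 2*√34*(-155 + 2*√34)) = 1/(678799680 + 2*√34*(-155 + 2*√34))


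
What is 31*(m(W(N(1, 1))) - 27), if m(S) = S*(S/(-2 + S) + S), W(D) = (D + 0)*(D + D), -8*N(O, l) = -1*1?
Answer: -53995583/64512 ≈ -836.99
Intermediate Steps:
N(O, l) = ⅛ (N(O, l) = -(-1)/8 = -⅛*(-1) = ⅛)
W(D) = 2*D² (W(D) = D*(2*D) = 2*D²)
m(S) = S*(S + S/(-2 + S))
31*(m(W(N(1, 1))) - 27) = 31*((2*(⅛)²)²*(-1 + 2*(⅛)²)/(-2 + 2*(⅛)²) - 27) = 31*((2*(1/64))²*(-1 + 2*(1/64))/(-2 + 2*(1/64)) - 27) = 31*((1/32)²*(-1 + 1/32)/(-2 + 1/32) - 27) = 31*((1/1024)*(-31/32)/(-63/32) - 27) = 31*((1/1024)*(-32/63)*(-31/32) - 27) = 31*(31/64512 - 27) = 31*(-1741793/64512) = -53995583/64512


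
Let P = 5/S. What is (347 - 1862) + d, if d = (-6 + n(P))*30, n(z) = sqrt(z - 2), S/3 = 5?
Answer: -1695 + 10*I*sqrt(15) ≈ -1695.0 + 38.73*I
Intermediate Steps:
S = 15 (S = 3*5 = 15)
P = 1/3 (P = 5/15 = 5*(1/15) = 1/3 ≈ 0.33333)
n(z) = sqrt(-2 + z)
d = -180 + 10*I*sqrt(15) (d = (-6 + sqrt(-2 + 1/3))*30 = (-6 + sqrt(-5/3))*30 = (-6 + I*sqrt(15)/3)*30 = -180 + 10*I*sqrt(15) ≈ -180.0 + 38.73*I)
(347 - 1862) + d = (347 - 1862) + (-180 + 10*I*sqrt(15)) = -1515 + (-180 + 10*I*sqrt(15)) = -1695 + 10*I*sqrt(15)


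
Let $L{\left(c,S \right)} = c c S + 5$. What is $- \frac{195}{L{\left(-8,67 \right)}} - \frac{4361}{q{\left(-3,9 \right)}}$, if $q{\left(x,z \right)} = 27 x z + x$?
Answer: $\frac{2064337}{349164} \approx 5.9122$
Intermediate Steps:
$q{\left(x,z \right)} = x + 27 x z$ ($q{\left(x,z \right)} = 27 x z + x = x + 27 x z$)
$L{\left(c,S \right)} = 5 + S c^{2}$ ($L{\left(c,S \right)} = c^{2} S + 5 = S c^{2} + 5 = 5 + S c^{2}$)
$- \frac{195}{L{\left(-8,67 \right)}} - \frac{4361}{q{\left(-3,9 \right)}} = - \frac{195}{5 + 67 \left(-8\right)^{2}} - \frac{4361}{\left(-3\right) \left(1 + 27 \cdot 9\right)} = - \frac{195}{5 + 67 \cdot 64} - \frac{4361}{\left(-3\right) \left(1 + 243\right)} = - \frac{195}{5 + 4288} - \frac{4361}{\left(-3\right) 244} = - \frac{195}{4293} - \frac{4361}{-732} = \left(-195\right) \frac{1}{4293} - - \frac{4361}{732} = - \frac{65}{1431} + \frac{4361}{732} = \frac{2064337}{349164}$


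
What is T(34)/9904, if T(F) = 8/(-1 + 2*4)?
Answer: 1/8666 ≈ 0.00011539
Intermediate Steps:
T(F) = 8/7 (T(F) = 8/(-1 + 8) = 8/7)
T(34)/9904 = (8/7)/9904 = (8/7)*(1/9904) = 1/8666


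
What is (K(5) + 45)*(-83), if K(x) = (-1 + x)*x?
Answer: -5395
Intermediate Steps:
K(x) = x*(-1 + x)
(K(5) + 45)*(-83) = (5*(-1 + 5) + 45)*(-83) = (5*4 + 45)*(-83) = (20 + 45)*(-83) = 65*(-83) = -5395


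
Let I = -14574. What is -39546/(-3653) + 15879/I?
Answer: 13290703/1365098 ≈ 9.7361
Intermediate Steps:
-39546/(-3653) + 15879/I = -39546/(-3653) + 15879/(-14574) = -39546*(-1/3653) + 15879*(-1/14574) = 3042/281 - 5293/4858 = 13290703/1365098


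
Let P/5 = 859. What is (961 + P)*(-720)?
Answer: -3784320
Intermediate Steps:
P = 4295 (P = 5*859 = 4295)
(961 + P)*(-720) = (961 + 4295)*(-720) = 5256*(-720) = -3784320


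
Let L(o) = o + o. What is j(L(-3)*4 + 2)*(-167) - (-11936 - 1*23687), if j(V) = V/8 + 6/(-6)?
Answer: 144997/4 ≈ 36249.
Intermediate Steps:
L(o) = 2*o
j(V) = -1 + V/8 (j(V) = V*(⅛) + 6*(-⅙) = V/8 - 1 = -1 + V/8)
j(L(-3)*4 + 2)*(-167) - (-11936 - 1*23687) = (-1 + ((2*(-3))*4 + 2)/8)*(-167) - (-11936 - 1*23687) = (-1 + (-6*4 + 2)/8)*(-167) - (-11936 - 23687) = (-1 + (-24 + 2)/8)*(-167) - 1*(-35623) = (-1 + (⅛)*(-22))*(-167) + 35623 = (-1 - 11/4)*(-167) + 35623 = -15/4*(-167) + 35623 = 2505/4 + 35623 = 144997/4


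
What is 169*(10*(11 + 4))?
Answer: 25350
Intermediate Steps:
169*(10*(11 + 4)) = 169*(10*15) = 169*150 = 25350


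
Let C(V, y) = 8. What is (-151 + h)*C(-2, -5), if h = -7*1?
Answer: -1264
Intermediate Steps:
h = -7
(-151 + h)*C(-2, -5) = (-151 - 7)*8 = -158*8 = -1264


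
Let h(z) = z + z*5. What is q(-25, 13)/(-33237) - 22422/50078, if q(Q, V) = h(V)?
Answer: -124857683/277407081 ≈ -0.45009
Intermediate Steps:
h(z) = 6*z (h(z) = z + 5*z = 6*z)
q(Q, V) = 6*V
q(-25, 13)/(-33237) - 22422/50078 = (6*13)/(-33237) - 22422/50078 = 78*(-1/33237) - 22422*1/50078 = -26/11079 - 11211/25039 = -124857683/277407081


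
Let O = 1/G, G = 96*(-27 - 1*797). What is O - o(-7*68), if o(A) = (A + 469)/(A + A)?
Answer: -9905/1344768 ≈ -0.0073656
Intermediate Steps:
o(A) = (469 + A)/(2*A) (o(A) = (469 + A)/((2*A)) = (469 + A)*(1/(2*A)) = (469 + A)/(2*A))
G = -79104 (G = 96*(-27 - 797) = 96*(-824) = -79104)
O = -1/79104 (O = 1/(-79104) = -1/79104 ≈ -1.2642e-5)
O - o(-7*68) = -1/79104 - (469 - 7*68)/(2*((-7*68))) = -1/79104 - (469 - 476)/(2*(-476)) = -1/79104 - (-1)*(-7)/(2*476) = -1/79104 - 1*1/136 = -1/79104 - 1/136 = -9905/1344768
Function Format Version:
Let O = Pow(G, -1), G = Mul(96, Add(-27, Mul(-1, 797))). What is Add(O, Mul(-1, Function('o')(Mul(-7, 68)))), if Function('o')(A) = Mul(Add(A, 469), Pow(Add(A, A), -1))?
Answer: Rational(-9905, 1344768) ≈ -0.0073656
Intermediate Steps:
Function('o')(A) = Mul(Rational(1, 2), Pow(A, -1), Add(469, A)) (Function('o')(A) = Mul(Add(469, A), Pow(Mul(2, A), -1)) = Mul(Add(469, A), Mul(Rational(1, 2), Pow(A, -1))) = Mul(Rational(1, 2), Pow(A, -1), Add(469, A)))
G = -79104 (G = Mul(96, Add(-27, -797)) = Mul(96, -824) = -79104)
O = Rational(-1, 79104) (O = Pow(-79104, -1) = Rational(-1, 79104) ≈ -1.2642e-5)
Add(O, Mul(-1, Function('o')(Mul(-7, 68)))) = Add(Rational(-1, 79104), Mul(-1, Mul(Rational(1, 2), Pow(Mul(-7, 68), -1), Add(469, Mul(-7, 68))))) = Add(Rational(-1, 79104), Mul(-1, Mul(Rational(1, 2), Pow(-476, -1), Add(469, -476)))) = Add(Rational(-1, 79104), Mul(-1, Mul(Rational(1, 2), Rational(-1, 476), -7))) = Add(Rational(-1, 79104), Mul(-1, Rational(1, 136))) = Add(Rational(-1, 79104), Rational(-1, 136)) = Rational(-9905, 1344768)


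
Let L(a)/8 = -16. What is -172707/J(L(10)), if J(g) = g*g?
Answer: -172707/16384 ≈ -10.541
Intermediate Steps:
L(a) = -128 (L(a) = 8*(-16) = -128)
J(g) = g**2
-172707/J(L(10)) = -172707/((-128)**2) = -172707/16384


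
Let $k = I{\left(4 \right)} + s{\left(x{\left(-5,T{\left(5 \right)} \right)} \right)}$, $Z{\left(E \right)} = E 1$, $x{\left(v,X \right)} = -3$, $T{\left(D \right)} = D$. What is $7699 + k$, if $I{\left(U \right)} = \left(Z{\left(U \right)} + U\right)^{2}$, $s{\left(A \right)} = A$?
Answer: $7760$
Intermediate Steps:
$Z{\left(E \right)} = E$
$I{\left(U \right)} = 4 U^{2}$ ($I{\left(U \right)} = \left(U + U\right)^{2} = \left(2 U\right)^{2} = 4 U^{2}$)
$k = 61$ ($k = 4 \cdot 4^{2} - 3 = 4 \cdot 16 - 3 = 64 - 3 = 61$)
$7699 + k = 7699 + 61 = 7760$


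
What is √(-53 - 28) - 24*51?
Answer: -1224 + 9*I ≈ -1224.0 + 9.0*I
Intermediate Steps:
√(-53 - 28) - 24*51 = √(-81) - 1224 = 9*I - 1224 = -1224 + 9*I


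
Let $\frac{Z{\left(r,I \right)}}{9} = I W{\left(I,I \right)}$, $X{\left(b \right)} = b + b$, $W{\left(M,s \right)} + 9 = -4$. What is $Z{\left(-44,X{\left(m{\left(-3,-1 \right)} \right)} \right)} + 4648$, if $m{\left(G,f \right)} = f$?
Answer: $4882$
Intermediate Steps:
$W{\left(M,s \right)} = -13$ ($W{\left(M,s \right)} = -9 - 4 = -13$)
$X{\left(b \right)} = 2 b$
$Z{\left(r,I \right)} = - 117 I$ ($Z{\left(r,I \right)} = 9 I \left(-13\right) = 9 \left(- 13 I\right) = - 117 I$)
$Z{\left(-44,X{\left(m{\left(-3,-1 \right)} \right)} \right)} + 4648 = - 117 \cdot 2 \left(-1\right) + 4648 = \left(-117\right) \left(-2\right) + 4648 = 234 + 4648 = 4882$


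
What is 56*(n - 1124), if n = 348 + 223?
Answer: -30968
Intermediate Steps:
n = 571
56*(n - 1124) = 56*(571 - 1124) = 56*(-553) = -30968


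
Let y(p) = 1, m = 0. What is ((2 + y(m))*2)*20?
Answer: 120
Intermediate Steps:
((2 + y(m))*2)*20 = ((2 + 1)*2)*20 = (3*2)*20 = 6*20 = 120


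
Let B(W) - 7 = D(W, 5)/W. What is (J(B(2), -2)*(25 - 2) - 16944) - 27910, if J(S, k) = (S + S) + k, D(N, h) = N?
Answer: -44532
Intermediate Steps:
B(W) = 8 (B(W) = 7 + W/W = 7 + 1 = 8)
J(S, k) = k + 2*S (J(S, k) = 2*S + k = k + 2*S)
(J(B(2), -2)*(25 - 2) - 16944) - 27910 = ((-2 + 2*8)*(25 - 2) - 16944) - 27910 = ((-2 + 16)*23 - 16944) - 27910 = (14*23 - 16944) - 27910 = (322 - 16944) - 27910 = -16622 - 27910 = -44532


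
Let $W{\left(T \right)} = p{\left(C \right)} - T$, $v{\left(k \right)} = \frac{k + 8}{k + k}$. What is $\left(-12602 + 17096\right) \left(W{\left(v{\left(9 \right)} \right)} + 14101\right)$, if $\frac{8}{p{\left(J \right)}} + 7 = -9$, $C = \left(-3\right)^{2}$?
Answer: $\frac{190090208}{3} \approx 6.3363 \cdot 10^{7}$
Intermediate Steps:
$C = 9$
$p{\left(J \right)} = - \frac{1}{2}$ ($p{\left(J \right)} = \frac{8}{-7 - 9} = \frac{8}{-16} = 8 \left(- \frac{1}{16}\right) = - \frac{1}{2}$)
$v{\left(k \right)} = \frac{8 + k}{2 k}$
$W{\left(T \right)} = - \frac{1}{2} - T$
$\left(-12602 + 17096\right) \left(W{\left(v{\left(9 \right)} \right)} + 14101\right) = \left(-12602 + 17096\right) \left(\left(- \frac{1}{2} - \frac{8 + 9}{2 \cdot 9}\right) + 14101\right) = 4494 \left(\left(- \frac{1}{2} - \frac{1}{2} \cdot \frac{1}{9} \cdot 17\right) + 14101\right) = 4494 \left(\left(- \frac{1}{2} - \frac{17}{18}\right) + 14101\right) = 4494 \left(- \frac{13}{9} + 14101\right) = 4494 \cdot \frac{126896}{9} = \frac{190090208}{3}$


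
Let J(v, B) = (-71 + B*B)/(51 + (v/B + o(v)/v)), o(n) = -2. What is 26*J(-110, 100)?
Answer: 28396940/5491 ≈ 5171.5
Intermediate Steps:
J(v, B) = (-71 + B**2)/(51 - 2/v + v/B) (J(v, B) = (-71 + B*B)/(51 + (v/B - 2/v)) = (-71 + B**2)/(51 + (-2/v + v/B)) = (-71 + B**2)/(51 - 2/v + v/B))
26*J(-110, 100) = 26*(100*(-110)*(-71 + 100**2)/((-110)**2 - 2*100 + 51*100*(-110))) = 26*(100*(-110)*(-71 + 10000)/(12100 - 200 - 561000)) = 26*(100*(-110)*9929/(-549100)) = 26*(100*(-110)*(-1/549100)*9929) = 26*(1092190/5491) = 28396940/5491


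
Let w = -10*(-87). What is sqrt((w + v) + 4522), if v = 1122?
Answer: sqrt(6514) ≈ 80.709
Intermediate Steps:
w = 870
sqrt((w + v) + 4522) = sqrt((870 + 1122) + 4522) = sqrt(1992 + 4522) = sqrt(6514)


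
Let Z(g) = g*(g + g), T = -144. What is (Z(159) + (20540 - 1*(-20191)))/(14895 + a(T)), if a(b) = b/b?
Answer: 91293/14896 ≈ 6.1287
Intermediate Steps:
Z(g) = 2*g² (Z(g) = g*(2*g) = 2*g²)
a(b) = 1
(Z(159) + (20540 - 1*(-20191)))/(14895 + a(T)) = (2*159² + (20540 - 1*(-20191)))/(14895 + 1) = (2*25281 + (20540 + 20191))/14896 = (50562 + 40731)*(1/14896) = 91293*(1/14896) = 91293/14896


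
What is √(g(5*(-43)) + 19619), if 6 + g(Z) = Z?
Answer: √19398 ≈ 139.28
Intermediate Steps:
g(Z) = -6 + Z
√(g(5*(-43)) + 19619) = √((-6 + 5*(-43)) + 19619) = √((-6 - 215) + 19619) = √(-221 + 19619) = √19398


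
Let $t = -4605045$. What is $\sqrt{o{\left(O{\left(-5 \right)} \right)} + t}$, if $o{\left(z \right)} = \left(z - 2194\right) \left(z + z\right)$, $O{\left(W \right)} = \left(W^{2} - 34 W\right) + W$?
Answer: $3 i \sqrt{596285} \approx 2316.6 i$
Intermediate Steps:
$O{\left(W \right)} = W^{2} - 33 W$
$o{\left(z \right)} = 2 z \left(-2194 + z\right)$ ($o{\left(z \right)} = \left(-2194 + z\right) 2 z = 2 z \left(-2194 + z\right)$)
$\sqrt{o{\left(O{\left(-5 \right)} \right)} + t} = \sqrt{2 \left(- 5 \left(-33 - 5\right)\right) \left(-2194 - 5 \left(-33 - 5\right)\right) - 4605045} = \sqrt{2 \left(\left(-5\right) \left(-38\right)\right) \left(-2194 - -190\right) - 4605045} = \sqrt{2 \cdot 190 \left(-2194 + 190\right) - 4605045} = \sqrt{2 \cdot 190 \left(-2004\right) - 4605045} = \sqrt{-761520 - 4605045} = \sqrt{-5366565} = 3 i \sqrt{596285}$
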